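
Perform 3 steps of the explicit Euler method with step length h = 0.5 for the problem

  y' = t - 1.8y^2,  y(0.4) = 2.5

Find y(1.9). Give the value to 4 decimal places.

-102.6538

Euler: y_{n+1} = y_n + h·f(t_n, y_n).
t=0.400000, y=2.500000: f=-10.850000 → y ← 2.500000 + 0.5·(-10.850000) = -2.925000
t=0.900000, y=-2.925000: f=-14.500125 → y ← -2.925000 + 0.5·(-14.500125) = -10.175062
t=1.400000, y=-10.175062: f=-184.957414 → y ← -10.175062 + 0.5·(-184.957414) = -102.653770
y(1.9) ≈ -102.6538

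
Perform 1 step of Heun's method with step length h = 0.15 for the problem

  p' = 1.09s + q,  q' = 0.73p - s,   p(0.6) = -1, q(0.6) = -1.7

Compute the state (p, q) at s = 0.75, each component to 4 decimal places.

-1.1596, -1.9193

Heun on (p,q): k1 = f(s_n, state_n); k2 = f(s_n + h, state_n + h·k1); state_{n+1} = state_n + (h/2)·(k1 + k2).
0.600000: (-1.000000, -1.700000)
  k1 = (-1.046000, -1.330000)
  predictor → (-1.156900, -1.899500)
  k2 = (-1.082000, -1.594537)
  → (-1.159600, -1.919340)
(p(0.75), q(0.75)) ≈ (-1.1596, -1.9193)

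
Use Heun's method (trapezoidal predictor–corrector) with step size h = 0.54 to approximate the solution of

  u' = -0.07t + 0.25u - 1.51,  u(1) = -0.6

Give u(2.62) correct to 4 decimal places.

Heun: k1 = f(t_n, u_n); k2 = f(t_n + h, u_n + h·k1); u_{n+1} = u_n + (h/2)·(k1 + k2).
t=1.000000, u=-0.600000:
  k1 = f(1.000000, -0.600000) = -1.730000
  k2 = f(1.540000, -1.534200) = -2.001350
  u ← -0.600000 + (0.54/2)·(-1.730000 + (-2.001350)) = -1.607464
t=1.540000, u=-1.607464:
  k1 = f(1.540000, -1.607464) = -2.019666
  k2 = f(2.080000, -2.698084) = -2.330121
  u ← -1.607464 + (0.54/2)·(-2.019666 + (-2.330121)) = -2.781907
t=2.080000, u=-2.781907:
  k1 = f(2.080000, -2.781907) = -2.351077
  k2 = f(2.620000, -4.051488) = -2.706272
  u ← -2.781907 + (0.54/2)·(-2.351077 + (-2.706272)) = -4.147391
u(2.62) ≈ -4.1474

-4.1474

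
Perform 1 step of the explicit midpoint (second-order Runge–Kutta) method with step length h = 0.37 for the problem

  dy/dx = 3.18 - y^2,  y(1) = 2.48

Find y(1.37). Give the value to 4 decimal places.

2.2777

Midpoint: k1 = f(x_n, y_n); k2 = f(x_n + h/2, y_n + (h/2)·k1); y_{n+1} = y_n + h·k2.
x=1.000000, y=2.480000:
  k1 = f(1.000000, 2.480000) = -2.970400
  k2 = f(1.185000, 1.930476) = -0.546738
  y ← 2.480000 + 0.37·(-0.546738) = 2.277707
y(1.37) ≈ 2.2777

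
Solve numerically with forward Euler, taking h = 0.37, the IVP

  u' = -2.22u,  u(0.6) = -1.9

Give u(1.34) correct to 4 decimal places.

Euler: u_{n+1} = u_n + h·f(t_n, u_n).
t=0.600000, u=-1.900000: f=4.218000 → u ← -1.900000 + 0.37·4.218000 = -0.339340
t=0.970000, u=-0.339340: f=0.753335 → u ← -0.339340 + 0.37·0.753335 = -0.060606
u(1.34) ≈ -0.0606

-0.0606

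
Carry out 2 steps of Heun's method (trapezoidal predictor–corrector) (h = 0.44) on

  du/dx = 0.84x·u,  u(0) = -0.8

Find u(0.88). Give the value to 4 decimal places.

Heun: k1 = f(x_n, u_n); k2 = f(x_n + h, u_n + h·k1); u_{n+1} = u_n + (h/2)·(k1 + k2).
x=0.000000, u=-0.800000:
  k1 = f(0.000000, -0.800000) = 0.000000
  k2 = f(0.440000, -0.800000) = -0.295680
  u ← -0.800000 + (0.44/2)·(0.000000 + (-0.295680)) = -0.865050
x=0.440000, u=-0.865050:
  k1 = f(0.440000, -0.865050) = -0.319722
  k2 = f(0.880000, -1.005727) = -0.743434
  u ← -0.865050 + (0.44/2)·(-0.319722 + (-0.743434)) = -1.098944
u(0.88) ≈ -1.0989

-1.0989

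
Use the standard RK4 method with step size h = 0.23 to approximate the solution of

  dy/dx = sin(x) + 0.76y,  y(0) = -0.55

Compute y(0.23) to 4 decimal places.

-0.6271

RK4: k1 = f(x_n, y_n); k2 = f(x_n + h/2, y_n + (h/2)·k1); k3 = f(x_n + h/2, y_n + (h/2)·k2); k4 = f(x_n + h, y_n + h·k3); y_{n+1} = y_n + (h/6)·(k1 + 2k2 + 2k3 + k4).
x=0.000000, y=-0.550000:
  k1 = f(0.000000, -0.550000) = -0.418000
  k2 = f(0.115000, -0.598070) = -0.339787
  k3 = f(0.115000, -0.589075) = -0.332951
  k4 = f(0.230000, -0.626579) = -0.248222
  y ← -0.550000 + (0.23/6)·(k1 + 2k2 + 2k3 + k4) = -0.627115
y(0.23) ≈ -0.6271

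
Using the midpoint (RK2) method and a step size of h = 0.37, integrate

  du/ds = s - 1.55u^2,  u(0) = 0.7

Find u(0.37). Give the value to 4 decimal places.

Midpoint: k1 = f(s_n, u_n); k2 = f(s_n + h/2, u_n + (h/2)·k1); u_{n+1} = u_n + h·k2.
s=0.000000, u=0.700000:
  k1 = f(0.000000, 0.700000) = -0.759500
  k2 = f(0.185000, 0.559492) = -0.300199
  u ← 0.700000 + 0.37·(-0.300199) = 0.588926
u(0.37) ≈ 0.5889

0.5889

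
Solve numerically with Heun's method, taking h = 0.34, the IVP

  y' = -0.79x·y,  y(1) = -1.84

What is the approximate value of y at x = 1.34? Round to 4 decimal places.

Heun: k1 = f(x_n, y_n); k2 = f(x_n + h, y_n + h·k1); y_{n+1} = y_n + (h/2)·(k1 + k2).
x=1.000000, y=-1.840000:
  k1 = f(1.000000, -1.840000) = 1.453600
  k2 = f(1.340000, -1.345776) = 1.424638
  y ← -1.840000 + (0.34/2)·(1.453600 + 1.424638) = -1.350699
y(1.34) ≈ -1.3507

-1.3507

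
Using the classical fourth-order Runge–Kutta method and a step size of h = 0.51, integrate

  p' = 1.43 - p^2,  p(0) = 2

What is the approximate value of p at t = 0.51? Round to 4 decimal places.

1.3999

RK4: k1 = f(t_n, p_n); k2 = f(t_n + h/2, p_n + (h/2)·k1); k3 = f(t_n + h/2, p_n + (h/2)·k2); k4 = f(t_n + h, p_n + h·k3); p_{n+1} = p_n + (h/6)·(k1 + 2k2 + 2k3 + k4).
t=0.000000, p=2.000000:
  k1 = f(0.000000, 2.000000) = -2.570000
  k2 = f(0.255000, 1.344650) = -0.378084
  k3 = f(0.255000, 1.903589) = -2.193650
  k4 = f(0.510000, 0.881239) = 0.653419
  p ← 2.000000 + (0.51/6)·(k1 + 2k2 + 2k3 + k4) = 1.399896
p(0.51) ≈ 1.3999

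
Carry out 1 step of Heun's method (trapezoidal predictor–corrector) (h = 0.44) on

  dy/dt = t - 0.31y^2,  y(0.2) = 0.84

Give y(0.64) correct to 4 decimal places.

Heun: k1 = f(t_n, y_n); k2 = f(t_n + h, y_n + h·k1); y_{n+1} = y_n + (h/2)·(k1 + k2).
t=0.200000, y=0.840000:
  k1 = f(0.200000, 0.840000) = -0.018736
  k2 = f(0.640000, 0.831756) = 0.425536
  y ← 0.840000 + (0.44/2)·(-0.018736 + 0.425536) = 0.929496
y(0.64) ≈ 0.9295

0.9295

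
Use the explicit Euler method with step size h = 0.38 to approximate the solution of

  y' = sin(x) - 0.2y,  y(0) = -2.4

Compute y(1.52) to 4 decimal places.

-1.0419

Euler: y_{n+1} = y_n + h·f(x_n, y_n).
x=0.000000, y=-2.400000: f=0.480000 → y ← -2.400000 + 0.38·0.480000 = -2.217600
x=0.380000, y=-2.217600: f=0.814440 → y ← -2.217600 + 0.38·0.814440 = -1.908113
x=0.760000, y=-1.908113: f=1.070544 → y ← -1.908113 + 0.38·1.070544 = -1.501306
x=1.140000, y=-1.501306: f=1.208895 → y ← -1.501306 + 0.38·1.208895 = -1.041926
y(1.52) ≈ -1.0419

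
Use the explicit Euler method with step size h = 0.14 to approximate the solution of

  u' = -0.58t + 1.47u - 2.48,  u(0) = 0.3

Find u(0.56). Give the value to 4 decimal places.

-1.3232

Euler: u_{n+1} = u_n + h·f(t_n, u_n).
t=0.000000, u=0.300000: f=-2.039000 → u ← 0.300000 + 0.14·(-2.039000) = 0.014540
t=0.140000, u=0.014540: f=-2.539826 → u ← 0.014540 + 0.14·(-2.539826) = -0.341036
t=0.280000, u=-0.341036: f=-3.143722 → u ← -0.341036 + 0.14·(-3.143722) = -0.781157
t=0.420000, u=-0.781157: f=-3.871901 → u ← -0.781157 + 0.14·(-3.871901) = -1.323223
u(0.56) ≈ -1.3232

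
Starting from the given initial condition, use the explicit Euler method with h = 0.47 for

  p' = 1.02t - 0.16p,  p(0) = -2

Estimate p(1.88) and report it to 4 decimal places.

Euler: p_{n+1} = p_n + h·f(t_n, p_n).
t=0.000000, p=-2.000000: f=0.320000 → p ← -2.000000 + 0.47·0.320000 = -1.849600
t=0.470000, p=-1.849600: f=0.775336 → p ← -1.849600 + 0.47·0.775336 = -1.485192
t=0.940000, p=-1.485192: f=1.196431 → p ← -1.485192 + 0.47·1.196431 = -0.922870
t=1.410000, p=-0.922870: f=1.585859 → p ← -0.922870 + 0.47·1.585859 = -0.177516
p(1.88) ≈ -0.1775

-0.1775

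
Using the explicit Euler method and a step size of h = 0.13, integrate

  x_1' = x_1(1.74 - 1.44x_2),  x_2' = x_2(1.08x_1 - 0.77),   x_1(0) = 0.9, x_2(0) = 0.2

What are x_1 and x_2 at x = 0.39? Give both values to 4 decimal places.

1.5070, 0.2324

Euler on (x_1,x_2): x_1_{n+1} = x_1_n + h·x_1', x_2_{n+1} = x_2_n + h·x_2'.
0.000000: (0.900000, 0.200000); f=(1.306800, 0.040400) → (1.069884, 0.205252)
0.130000: (1.069884, 0.205252); f=(1.545380, 0.079119) → (1.270783, 0.215538)
0.260000: (1.270783, 0.215538); f=(1.816745, 0.129850) → (1.506960, 0.232418)
(x_1(0.39), x_2(0.39)) ≈ (1.5070, 0.2324)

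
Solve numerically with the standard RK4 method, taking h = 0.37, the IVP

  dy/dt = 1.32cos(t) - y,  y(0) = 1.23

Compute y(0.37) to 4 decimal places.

RK4: k1 = f(t_n, y_n); k2 = f(t_n + h/2, y_n + (h/2)·k1); k3 = f(t_n + h/2, y_n + (h/2)·k2); k4 = f(t_n + h, y_n + h·k3); y_{n+1} = y_n + (h/6)·(k1 + 2k2 + 2k3 + k4).
t=0.000000, y=1.230000:
  k1 = f(0.000000, 1.230000) = 0.090000
  k2 = f(0.185000, 1.246650) = 0.050826
  k3 = f(0.185000, 1.239403) = 0.058073
  k4 = f(0.370000, 1.251487) = -0.020815
  y ← 1.230000 + (0.37/6)·(k1 + 2k2 + 2k3 + k4) = 1.247697
y(0.37) ≈ 1.2477

1.2477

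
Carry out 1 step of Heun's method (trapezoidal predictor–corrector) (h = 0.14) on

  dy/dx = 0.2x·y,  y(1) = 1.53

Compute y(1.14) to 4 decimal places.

Heun: k1 = f(x_n, y_n); k2 = f(x_n + h, y_n + h·k1); y_{n+1} = y_n + (h/2)·(k1 + k2).
x=1.000000, y=1.530000:
  k1 = f(1.000000, 1.530000) = 0.306000
  k2 = f(1.140000, 1.572840) = 0.358608
  y ← 1.530000 + (0.14/2)·(0.306000 + 0.358608) = 1.576523
y(1.14) ≈ 1.5765

1.5765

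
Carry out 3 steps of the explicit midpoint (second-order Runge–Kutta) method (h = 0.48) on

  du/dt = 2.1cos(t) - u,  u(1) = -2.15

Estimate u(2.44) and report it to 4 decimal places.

-1.0822

Midpoint: k1 = f(t_n, u_n); k2 = f(t_n + h/2, u_n + (h/2)·k1); u_{n+1} = u_n + h·k2.
t=1.000000, u=-2.150000:
  k1 = f(1.000000, -2.150000) = 3.284635
  k2 = f(1.240000, -1.361688) = 2.043760
  u ← -2.150000 + 0.48·2.043760 = -1.168995
t=1.480000, u=-1.168995:
  k1 = f(1.480000, -1.168995) = 1.359406
  k2 = f(1.720000, -0.842738) = 0.530571
  u ← -1.168995 + 0.48·0.530571 = -0.914321
t=1.960000, u=-0.914321:
  k1 = f(1.960000, -0.914321) = 0.117472
  k2 = f(2.200000, -0.886128) = -0.349725
  u ← -0.914321 + 0.48·(-0.349725) = -1.082189
u(2.44) ≈ -1.0822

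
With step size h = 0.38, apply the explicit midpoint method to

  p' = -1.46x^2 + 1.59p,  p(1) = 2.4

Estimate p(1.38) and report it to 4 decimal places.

Midpoint: k1 = f(x_n, p_n); k2 = f(x_n + h/2, p_n + (h/2)·k1); p_{n+1} = p_n + h·k2.
x=1.000000, p=2.400000:
  k1 = f(1.000000, 2.400000) = 2.356000
  k2 = f(1.190000, 2.847640) = 2.460242
  p ← 2.400000 + 0.38·2.460242 = 3.334892
p(1.38) ≈ 3.3349

3.3349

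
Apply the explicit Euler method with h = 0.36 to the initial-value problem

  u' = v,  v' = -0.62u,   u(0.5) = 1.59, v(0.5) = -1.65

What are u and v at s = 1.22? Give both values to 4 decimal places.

0.2742, -2.2272

Euler on (u,v): u_{n+1} = u_n + h·u', v_{n+1} = v_n + h·v'.
0.500000: (1.590000, -1.650000); f=(-1.650000, -0.985800) → (0.996000, -2.004888)
0.860000: (0.996000, -2.004888); f=(-2.004888, -0.617520) → (0.274240, -2.227195)
(u(1.22), v(1.22)) ≈ (0.2742, -2.2272)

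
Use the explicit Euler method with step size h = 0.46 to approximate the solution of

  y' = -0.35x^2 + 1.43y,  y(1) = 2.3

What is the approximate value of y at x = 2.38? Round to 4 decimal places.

Euler: y_{n+1} = y_n + h·f(x_n, y_n).
x=1.000000, y=2.300000: f=2.939000 → y ← 2.300000 + 0.46·2.939000 = 3.651940
x=1.460000, y=3.651940: f=4.476214 → y ← 3.651940 + 0.46·4.476214 = 5.710999
x=1.920000, y=5.710999: f=6.876488 → y ← 5.710999 + 0.46·6.876488 = 8.874183
y(2.38) ≈ 8.8742

8.8742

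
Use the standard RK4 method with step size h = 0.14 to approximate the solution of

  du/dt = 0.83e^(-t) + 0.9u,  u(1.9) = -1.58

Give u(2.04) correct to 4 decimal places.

-1.7749

RK4: k1 = f(t_n, u_n); k2 = f(t_n + h/2, u_n + (h/2)·k1); k3 = f(t_n + h/2, u_n + (h/2)·k2); k4 = f(t_n + h, u_n + h·k3); u_{n+1} = u_n + (h/6)·(k1 + 2k2 + 2k3 + k4).
t=1.900000, u=-1.580000:
  k1 = f(1.900000, -1.580000) = -1.297858
  k2 = f(1.970000, -1.670850) = -1.388016
  k3 = f(1.970000, -1.677161) = -1.393696
  k4 = f(2.040000, -1.775117) = -1.489682
  u ← -1.580000 + (0.14/6)·(k1 + 2k2 + 2k3 + k4) = -1.774856
u(2.04) ≈ -1.7749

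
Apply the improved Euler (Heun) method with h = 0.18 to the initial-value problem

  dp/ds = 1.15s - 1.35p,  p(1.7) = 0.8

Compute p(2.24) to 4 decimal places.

Heun: k1 = f(s_n, p_n); k2 = f(s_n + h, p_n + h·k1); p_{n+1} = p_n + (h/2)·(k1 + k2).
s=1.700000, p=0.800000:
  k1 = f(1.700000, 0.800000) = 0.875000
  k2 = f(1.880000, 0.957500) = 0.869375
  p ← 0.800000 + (0.18/2)·(0.875000 + 0.869375) = 0.956994
s=1.880000, p=0.956994:
  k1 = f(1.880000, 0.956994) = 0.870058
  k2 = f(2.060000, 1.113604) = 0.865634
  p ← 0.956994 + (0.18/2)·(0.870058 + 0.865634) = 1.113206
s=2.060000, p=1.113206:
  k1 = f(2.060000, 1.113206) = 0.866172
  k2 = f(2.240000, 1.269117) = 0.862692
  p ← 1.113206 + (0.18/2)·(0.866172 + 0.862692) = 1.268804
p(2.24) ≈ 1.2688

1.2688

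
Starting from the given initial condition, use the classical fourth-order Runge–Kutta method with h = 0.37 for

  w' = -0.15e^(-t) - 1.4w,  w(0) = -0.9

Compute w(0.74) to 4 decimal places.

-0.3655

RK4: k1 = f(t_n, w_n); k2 = f(t_n + h/2, w_n + (h/2)·k1); k3 = f(t_n + h/2, w_n + (h/2)·k2); k4 = f(t_n + h, w_n + h·k3); w_{n+1} = w_n + (h/6)·(k1 + 2k2 + 2k3 + k4).
t=0.000000, w=-0.900000:
  k1 = f(0.000000, -0.900000) = 1.110000
  k2 = f(0.185000, -0.694650) = 0.847844
  k3 = f(0.185000, -0.743149) = 0.915743
  k4 = f(0.370000, -0.561175) = 0.682035
  w ← -0.900000 + (0.37/6)·(k1 + 2k2 + 2k3 + k4) = -0.571982
t=0.370000, w=-0.571982:
  k1 = f(0.370000, -0.571982) = 0.697165
  k2 = f(0.555000, -0.443007) = 0.534098
  k3 = f(0.555000, -0.473174) = 0.576333
  k4 = f(0.740000, -0.358739) = 0.430668
  w ← -0.571982 + (0.37/6)·(k1 + 2k2 + 2k3 + k4) = -0.365479
w(0.74) ≈ -0.3655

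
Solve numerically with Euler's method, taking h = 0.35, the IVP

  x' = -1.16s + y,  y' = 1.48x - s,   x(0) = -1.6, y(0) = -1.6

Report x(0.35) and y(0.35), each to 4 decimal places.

Euler on (x,y): x_{n+1} = x_n + h·x', y_{n+1} = y_n + h·y'.
0.000000: (-1.600000, -1.600000); f=(-1.600000, -2.368000) → (-2.160000, -2.428800)
(x(0.35), y(0.35)) ≈ (-2.1600, -2.4288)

-2.1600, -2.4288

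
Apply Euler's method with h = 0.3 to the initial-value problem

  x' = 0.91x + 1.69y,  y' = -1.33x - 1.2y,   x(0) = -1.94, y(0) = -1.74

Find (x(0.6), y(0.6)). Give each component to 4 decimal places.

-4.4390, 1.1201

Euler on (x,y): x_{n+1} = x_n + h·x', y_{n+1} = y_n + h·y'.
0.000000: (-1.940000, -1.740000); f=(-4.706000, 4.668200) → (-3.351800, -0.339540)
0.300000: (-3.351800, -0.339540); f=(-3.623961, 4.865342) → (-4.438988, 1.120063)
(x(0.6), y(0.6)) ≈ (-4.4390, 1.1201)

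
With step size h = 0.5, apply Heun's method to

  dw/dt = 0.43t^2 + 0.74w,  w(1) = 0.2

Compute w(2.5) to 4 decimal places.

Heun: k1 = f(t_n, w_n); k2 = f(t_n + h, w_n + h·k1); w_{n+1} = w_n + (h/2)·(k1 + k2).
t=1.000000, w=0.200000:
  k1 = f(1.000000, 0.200000) = 0.578000
  k2 = f(1.500000, 0.489000) = 1.329360
  w ← 0.200000 + (0.5/2)·(0.578000 + 1.329360) = 0.676840
t=1.500000, w=0.676840:
  k1 = f(1.500000, 0.676840) = 1.468362
  k2 = f(2.000000, 1.411021) = 2.764155
  w ← 0.676840 + (0.5/2)·(1.468362 + 2.764155) = 1.734969
t=2.000000, w=1.734969:
  k1 = f(2.000000, 1.734969) = 3.003877
  k2 = f(2.500000, 3.236908) = 5.082812
  w ← 1.734969 + (0.5/2)·(3.003877 + 5.082812) = 3.756642
w(2.5) ≈ 3.7566

3.7566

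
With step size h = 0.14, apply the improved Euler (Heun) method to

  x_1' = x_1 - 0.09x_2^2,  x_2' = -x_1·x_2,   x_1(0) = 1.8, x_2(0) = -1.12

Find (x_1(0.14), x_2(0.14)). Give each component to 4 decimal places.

2.0562, -0.8595

Heun on (x_1,x_2): k1 = f(t_n, state_n); k2 = f(t_n + h, state_n + h·k1); state_{n+1} = state_n + (h/2)·(k1 + k2).
0.000000: (1.800000, -1.120000)
  k1 = (1.687104, 2.016000)
  predictor → (2.036195, -0.837760)
  k2 = (1.973029, 1.705842)
  → (2.056209, -0.859471)
(x_1(0.14), x_2(0.14)) ≈ (2.0562, -0.8595)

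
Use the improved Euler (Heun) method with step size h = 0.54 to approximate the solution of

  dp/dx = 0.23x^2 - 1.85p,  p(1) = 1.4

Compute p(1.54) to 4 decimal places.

Heun: k1 = f(x_n, p_n); k2 = f(x_n + h, p_n + h·k1); p_{n+1} = p_n + (h/2)·(k1 + k2).
x=1.000000, p=1.400000:
  k1 = f(1.000000, 1.400000) = -2.360000
  k2 = f(1.540000, 0.125600) = 0.313108
  p ← 1.400000 + (0.54/2)·(-2.360000 + 0.313108) = 0.847339
p(1.54) ≈ 0.8473

0.8473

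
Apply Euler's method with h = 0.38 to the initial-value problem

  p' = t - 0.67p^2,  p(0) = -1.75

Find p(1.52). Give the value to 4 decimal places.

-23.0022

Euler: p_{n+1} = p_n + h·f(t_n, p_n).
t=0.000000, p=-1.750000: f=-2.051875 → p ← -1.750000 + 0.38·(-2.051875) = -2.529713
t=0.380000, p=-2.529713: f=-3.907628 → p ← -2.529713 + 0.38·(-3.907628) = -4.014611
t=0.760000, p=-4.014611: f=-10.038460 → p ← -4.014611 + 0.38·(-10.038460) = -7.829226
t=1.140000, p=-7.829226: f=-39.928841 → p ← -7.829226 + 0.38·(-39.928841) = -23.002186
p(1.52) ≈ -23.0022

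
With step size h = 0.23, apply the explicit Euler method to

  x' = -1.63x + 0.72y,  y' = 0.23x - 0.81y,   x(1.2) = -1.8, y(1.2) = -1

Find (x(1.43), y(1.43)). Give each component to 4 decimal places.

Euler on (x,y): x_{n+1} = x_n + h·x', y_{n+1} = y_n + h·y'.
1.200000: (-1.800000, -1.000000); f=(2.214000, 0.396000) → (-1.290780, -0.908920)
(x(1.43), y(1.43)) ≈ (-1.2908, -0.9089)

-1.2908, -0.9089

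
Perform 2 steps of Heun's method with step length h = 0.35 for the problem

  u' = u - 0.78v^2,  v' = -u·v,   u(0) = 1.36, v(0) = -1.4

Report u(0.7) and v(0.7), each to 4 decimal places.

1.9205, -0.5311

Heun on (u,v): k1 = f(x_n, state_n); k2 = f(x_n + h, state_n + h·k1); state_{n+1} = state_n + (h/2)·(k1 + k2).
0.000000: (1.360000, -1.400000)
  k1 = (-0.168800, 1.904000)
  predictor → (1.300920, -0.733600)
  k2 = (0.881148, 0.954355)
  → (1.484661, -0.899788)
0.350000: (1.484661, -0.899788)
  k1 = (0.853159, 1.335880)
  predictor → (1.783266, -0.432230)
  k2 = (1.637545, 0.770781)
  → (1.920534, -0.531122)
(u(0.7), v(0.7)) ≈ (1.9205, -0.5311)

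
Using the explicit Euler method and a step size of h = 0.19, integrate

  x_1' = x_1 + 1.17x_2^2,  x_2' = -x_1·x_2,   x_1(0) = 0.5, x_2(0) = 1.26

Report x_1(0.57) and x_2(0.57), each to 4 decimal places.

1.8806, 0.6832

Euler on (x_1,x_2): x_1_{n+1} = x_1_n + h·x_1', x_2_{n+1} = x_2_n + h·x_2'.
0.000000: (0.500000, 1.260000); f=(2.357492, -0.630000) → (0.947923, 1.140300)
0.190000: (0.947923, 1.140300); f=(2.469256, -1.080917) → (1.417082, 0.934926)
0.380000: (1.417082, 0.934926); f=(2.439763, -1.324867) → (1.880637, 0.683201)
(x_1(0.57), x_2(0.57)) ≈ (1.8806, 0.6832)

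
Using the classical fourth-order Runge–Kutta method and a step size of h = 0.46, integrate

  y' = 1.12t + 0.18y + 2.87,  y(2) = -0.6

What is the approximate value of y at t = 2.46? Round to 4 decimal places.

RK4: k1 = f(t_n, y_n); k2 = f(t_n + h/2, y_n + (h/2)·k1); k3 = f(t_n + h/2, y_n + (h/2)·k2); k4 = f(t_n + h, y_n + h·k3); y_{n+1} = y_n + (h/6)·(k1 + 2k2 + 2k3 + k4).
t=2.000000, y=-0.600000:
  k1 = f(2.000000, -0.600000) = 5.002000
  k2 = f(2.230000, 0.550460) = 5.466683
  k3 = f(2.230000, 0.657337) = 5.485921
  k4 = f(2.460000, 1.923524) = 5.971434
  y ← -0.600000 + (0.46/6)·(k1 + 2k2 + 2k3 + k4) = 1.920696
y(2.46) ≈ 1.9207

1.9207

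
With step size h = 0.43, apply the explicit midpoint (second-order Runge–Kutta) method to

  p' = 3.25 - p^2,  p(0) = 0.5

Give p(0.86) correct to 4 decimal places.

1.5605

Midpoint: k1 = f(t_n, p_n); k2 = f(t_n + h/2, p_n + (h/2)·k1); p_{n+1} = p_n + h·k2.
t=0.000000, p=0.500000:
  k1 = f(0.000000, 0.500000) = 3.000000
  k2 = f(0.215000, 1.145000) = 1.938975
  p ← 0.500000 + 0.43·1.938975 = 1.333759
t=0.430000, p=1.333759:
  k1 = f(0.430000, 1.333759) = 1.471086
  k2 = f(0.645000, 1.650043) = 0.527359
  p ← 1.333759 + 0.43·0.527359 = 1.560524
p(0.86) ≈ 1.5605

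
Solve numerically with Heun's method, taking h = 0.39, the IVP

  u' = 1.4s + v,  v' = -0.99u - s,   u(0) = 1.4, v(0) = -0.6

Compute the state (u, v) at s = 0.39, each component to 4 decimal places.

Heun on (u,v): k1 = f(s_n, state_n); k2 = f(s_n + h, state_n + h·k1); state_{n+1} = state_n + (h/2)·(k1 + k2).
0.000000: (1.400000, -0.600000)
  k1 = (-0.600000, -1.386000)
  predictor → (1.166000, -1.140540)
  k2 = (-0.594540, -1.544340)
  → (1.167065, -1.171416)
(u(0.39), v(0.39)) ≈ (1.1671, -1.1714)

1.1671, -1.1714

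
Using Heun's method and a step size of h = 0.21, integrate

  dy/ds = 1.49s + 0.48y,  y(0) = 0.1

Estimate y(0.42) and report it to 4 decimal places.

0.2605

Heun: k1 = f(s_n, y_n); k2 = f(s_n + h, y_n + h·k1); y_{n+1} = y_n + (h/2)·(k1 + k2).
s=0.000000, y=0.100000:
  k1 = f(0.000000, 0.100000) = 0.048000
  k2 = f(0.210000, 0.110080) = 0.365738
  y ← 0.100000 + (0.21/2)·(0.048000 + 0.365738) = 0.143443
s=0.210000, y=0.143443:
  k1 = f(0.210000, 0.143443) = 0.381752
  k2 = f(0.420000, 0.223611) = 0.733133
  y ← 0.143443 + (0.21/2)·(0.381752 + 0.733133) = 0.260506
y(0.42) ≈ 0.2605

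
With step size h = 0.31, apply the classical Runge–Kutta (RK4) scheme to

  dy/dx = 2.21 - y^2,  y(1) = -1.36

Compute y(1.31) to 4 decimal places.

-1.1882

RK4: k1 = f(x_n, y_n); k2 = f(x_n + h/2, y_n + (h/2)·k1); k3 = f(x_n + h/2, y_n + (h/2)·k2); k4 = f(x_n + h, y_n + h·k3); y_{n+1} = y_n + (h/6)·(k1 + 2k2 + 2k3 + k4).
x=1.000000, y=-1.360000:
  k1 = f(1.000000, -1.360000) = 0.360400
  k2 = f(1.155000, -1.304138) = 0.509224
  k3 = f(1.155000, -1.281070) = 0.568859
  k4 = f(1.310000, -1.183654) = 0.808964
  y ← -1.360000 + (0.31/6)·(k1 + 2k2 + 2k3 + k4) = -1.188181
y(1.31) ≈ -1.1882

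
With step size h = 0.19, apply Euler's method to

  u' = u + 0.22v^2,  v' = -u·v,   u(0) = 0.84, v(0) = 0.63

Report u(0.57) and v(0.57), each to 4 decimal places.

1.4606, 0.3281

Euler on (u,v): u_{n+1} = u_n + h·u', v_{n+1} = v_n + h·v'.
0.000000: (0.840000, 0.630000); f=(0.927318, -0.529200) → (1.016190, 0.529452)
0.190000: (1.016190, 0.529452); f=(1.077861, -0.538024) → (1.220984, 0.427227)
0.380000: (1.220984, 0.427227); f=(1.261139, -0.521638) → (1.460600, 0.328116)
(u(0.57), v(0.57)) ≈ (1.4606, 0.3281)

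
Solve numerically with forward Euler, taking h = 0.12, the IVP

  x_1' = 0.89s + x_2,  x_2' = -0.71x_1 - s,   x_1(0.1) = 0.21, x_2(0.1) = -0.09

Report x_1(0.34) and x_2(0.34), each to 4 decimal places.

0.2190, -0.1642

Euler on (x_1,x_2): x_1_{n+1} = x_1_n + h·x_1', x_2_{n+1} = x_2_n + h·x_2'.
0.100000: (0.210000, -0.090000); f=(-0.001000, -0.249100) → (0.209880, -0.119892)
0.220000: (0.209880, -0.119892); f=(0.075908, -0.369015) → (0.218989, -0.164174)
(x_1(0.34), x_2(0.34)) ≈ (0.2190, -0.1642)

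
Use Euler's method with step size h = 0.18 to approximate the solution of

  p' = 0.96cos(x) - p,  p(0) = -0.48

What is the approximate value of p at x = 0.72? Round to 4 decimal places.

Euler: p_{n+1} = p_n + h·f(x_n, p_n).
x=0.000000, p=-0.480000: f=1.440000 → p ← -0.480000 + 0.18·1.440000 = -0.220800
x=0.180000, p=-0.220800: f=1.165290 → p ← -0.220800 + 0.18·1.165290 = -0.011048
x=0.360000, p=-0.011048: f=0.909509 → p ← -0.011048 + 0.18·0.909509 = 0.152664
x=0.540000, p=0.152664: f=0.670737 → p ← 0.152664 + 0.18·0.670737 = 0.273396
p(0.72) ≈ 0.2734

0.2734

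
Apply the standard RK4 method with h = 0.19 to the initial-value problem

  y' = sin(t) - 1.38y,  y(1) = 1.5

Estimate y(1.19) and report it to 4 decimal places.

1.3027

RK4: k1 = f(t_n, y_n); k2 = f(t_n + h/2, y_n + (h/2)·k1); k3 = f(t_n + h/2, y_n + (h/2)·k2); k4 = f(t_n + h, y_n + h·k3); y_{n+1} = y_n + (h/6)·(k1 + 2k2 + 2k3 + k4).
t=1.000000, y=1.500000:
  k1 = f(1.000000, 1.500000) = -1.228529
  k2 = f(1.095000, 1.383290) = -1.020012
  k3 = f(1.095000, 1.403099) = -1.047348
  k4 = f(1.190000, 1.301004) = -0.867016
  y ← 1.500000 + (0.19/6)·(k1 + 2k2 + 2k3 + k4) = 1.302708
y(1.19) ≈ 1.3027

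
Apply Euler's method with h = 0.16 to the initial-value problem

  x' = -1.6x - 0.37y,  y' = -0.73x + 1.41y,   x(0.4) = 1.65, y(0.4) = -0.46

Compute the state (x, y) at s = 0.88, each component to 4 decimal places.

Euler on (x,y): x_{n+1} = x_n + h·x', y_{n+1} = y_n + h·y'.
0.400000: (1.650000, -0.460000); f=(-2.469800, -1.853100) → (1.254832, -0.756496)
0.560000: (1.254832, -0.756496); f=(-1.727828, -1.982687) → (0.978380, -1.073726)
0.720000: (0.978380, -1.073726); f=(-1.168129, -2.228171) → (0.791479, -1.430233)
(x(0.88), y(0.88)) ≈ (0.7915, -1.4302)

0.7915, -1.4302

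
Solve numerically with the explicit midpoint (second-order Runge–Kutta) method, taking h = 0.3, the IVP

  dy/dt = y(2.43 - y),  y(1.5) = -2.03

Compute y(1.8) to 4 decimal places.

Midpoint: k1 = f(t_n, y_n); k2 = f(t_n + h/2, y_n + (h/2)·k1); y_{n+1} = y_n + h·k2.
t=1.500000, y=-2.030000:
  k1 = f(1.500000, -2.030000) = -9.053800
  k2 = f(1.650000, -3.388070) = -19.712028
  y ← -2.030000 + 0.3·(-19.712028) = -7.943609
y(1.8) ≈ -7.9436

-7.9436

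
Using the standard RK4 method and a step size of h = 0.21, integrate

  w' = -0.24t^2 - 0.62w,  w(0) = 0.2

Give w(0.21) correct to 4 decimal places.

RK4: k1 = f(t_n, w_n); k2 = f(t_n + h/2, w_n + (h/2)·k1); k3 = f(t_n + h/2, w_n + (h/2)·k2); k4 = f(t_n + h, w_n + h·k3); w_{n+1} = w_n + (h/6)·(k1 + 2k2 + 2k3 + k4).
t=0.000000, w=0.200000:
  k1 = f(0.000000, 0.200000) = -0.124000
  k2 = f(0.105000, 0.186980) = -0.118574
  k3 = f(0.105000, 0.187550) = -0.118927
  k4 = f(0.210000, 0.175025) = -0.119100
  w ← 0.200000 + (0.21/6)·(k1 + 2k2 + 2k3 + k4) = 0.174866
w(0.21) ≈ 0.1749

0.1749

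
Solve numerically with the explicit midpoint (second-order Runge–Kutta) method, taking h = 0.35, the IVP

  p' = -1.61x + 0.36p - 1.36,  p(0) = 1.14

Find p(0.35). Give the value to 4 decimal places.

0.6881

Midpoint: k1 = f(x_n, p_n); k2 = f(x_n + h/2, p_n + (h/2)·k1); p_{n+1} = p_n + h·k2.
x=0.000000, p=1.140000:
  k1 = f(0.000000, 1.140000) = -0.949600
  k2 = f(0.175000, 0.973820) = -1.291175
  p ← 1.140000 + 0.35·(-1.291175) = 0.688089
p(0.35) ≈ 0.6881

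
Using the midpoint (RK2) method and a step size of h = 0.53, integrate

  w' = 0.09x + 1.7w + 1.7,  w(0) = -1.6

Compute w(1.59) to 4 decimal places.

-8.0991

Midpoint: k1 = f(x_n, w_n); k2 = f(x_n + h/2, w_n + (h/2)·k1); w_{n+1} = w_n + h·k2.
x=0.000000, w=-1.600000:
  k1 = f(0.000000, -1.600000) = -1.020000
  k2 = f(0.265000, -1.870300) = -1.455660
  w ← -1.600000 + 0.53·(-1.455660) = -2.371500
x=0.530000, w=-2.371500:
  k1 = f(0.530000, -2.371500) = -2.283850
  k2 = f(0.795000, -2.976720) = -3.288874
  w ← -2.371500 + 0.53·(-3.288874) = -4.114603
x=1.060000, w=-4.114603:
  k1 = f(1.060000, -4.114603) = -5.199425
  k2 = f(1.325000, -5.492451) = -7.517916
  w ← -4.114603 + 0.53·(-7.517916) = -8.099098
w(1.59) ≈ -8.0991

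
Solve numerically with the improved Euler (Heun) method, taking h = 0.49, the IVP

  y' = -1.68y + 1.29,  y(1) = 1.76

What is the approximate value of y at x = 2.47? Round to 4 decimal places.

0.9039

Heun: k1 = f(x_n, y_n); k2 = f(x_n + h, y_n + h·k1); y_{n+1} = y_n + (h/2)·(k1 + k2).
x=1.000000, y=1.760000:
  k1 = f(1.000000, 1.760000) = -1.666800
  k2 = f(1.490000, 0.943268) = -0.294690
  y ← 1.760000 + (0.49/2)·(-1.666800 + (-0.294690)) = 1.279435
x=1.490000, y=1.279435:
  k1 = f(1.490000, 1.279435) = -0.859451
  k2 = f(1.980000, 0.858304) = -0.151951
  y ← 1.279435 + (0.49/2)·(-0.859451 + (-0.151951)) = 1.031642
x=1.980000, y=1.031642:
  k1 = f(1.980000, 1.031642) = -0.443158
  k2 = f(2.470000, 0.814494) = -0.078350
  y ← 1.031642 + (0.49/2)·(-0.443158 + (-0.078350)) = 0.903872
y(2.47) ≈ 0.9039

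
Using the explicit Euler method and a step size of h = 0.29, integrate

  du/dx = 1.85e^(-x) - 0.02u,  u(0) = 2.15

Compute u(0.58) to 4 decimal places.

3.0600

Euler: u_{n+1} = u_n + h·f(x_n, u_n).
x=0.000000, u=2.150000: f=1.807000 → u ← 2.150000 + 0.29·1.807000 = 2.674030
x=0.290000, u=2.674030: f=1.330807 → u ← 2.674030 + 0.29·1.330807 = 3.059964
u(0.58) ≈ 3.0600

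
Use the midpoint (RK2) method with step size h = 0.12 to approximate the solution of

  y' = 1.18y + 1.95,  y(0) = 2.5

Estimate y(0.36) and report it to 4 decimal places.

4.6898

Midpoint: k1 = f(x_n, y_n); k2 = f(x_n + h/2, y_n + (h/2)·k1); y_{n+1} = y_n + h·k2.
x=0.000000, y=2.500000:
  k1 = f(0.000000, 2.500000) = 4.900000
  k2 = f(0.060000, 2.794000) = 5.246920
  y ← 2.500000 + 0.12·5.246920 = 3.129630
x=0.120000, y=3.129630:
  k1 = f(0.120000, 3.129630) = 5.642964
  k2 = f(0.180000, 3.468208) = 6.042486
  y ← 3.129630 + 0.12·6.042486 = 3.854729
x=0.240000, y=3.854729:
  k1 = f(0.240000, 3.854729) = 6.498580
  k2 = f(0.300000, 4.244643) = 6.958679
  y ← 3.854729 + 0.12·6.958679 = 4.689770
y(0.36) ≈ 4.6898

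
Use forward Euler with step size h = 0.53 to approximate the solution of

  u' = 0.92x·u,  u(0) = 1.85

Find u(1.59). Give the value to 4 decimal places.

3.5314

Euler: u_{n+1} = u_n + h·f(x_n, u_n).
x=0.000000, u=1.850000: f=0.000000 → u ← 1.850000 + 0.53·0.000000 = 1.850000
x=0.530000, u=1.850000: f=0.902060 → u ← 1.850000 + 0.53·0.902060 = 2.328092
x=1.060000, u=2.328092: f=2.270355 → u ← 2.328092 + 0.53·2.270355 = 3.531380
u(1.59) ≈ 3.5314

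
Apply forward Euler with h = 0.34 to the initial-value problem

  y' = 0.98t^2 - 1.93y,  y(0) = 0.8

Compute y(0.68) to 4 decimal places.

Euler: y_{n+1} = y_n + h·f(t_n, y_n).
t=0.000000, y=0.800000: f=-1.544000 → y ← 0.800000 + 0.34·(-1.544000) = 0.275040
t=0.340000, y=0.275040: f=-0.417539 → y ← 0.275040 + 0.34·(-0.417539) = 0.133077
y(0.68) ≈ 0.1331

0.1331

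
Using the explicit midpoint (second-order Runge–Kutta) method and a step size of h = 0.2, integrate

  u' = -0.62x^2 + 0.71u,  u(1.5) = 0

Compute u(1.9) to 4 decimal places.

-0.8157

Midpoint: k1 = f(x_n, u_n); k2 = f(x_n + h/2, u_n + (h/2)·k1); u_{n+1} = u_n + h·k2.
x=1.500000, u=0.000000:
  k1 = f(1.500000, 0.000000) = -1.395000
  k2 = f(1.600000, -0.139500) = -1.686245
  u ← 0.000000 + 0.2·(-1.686245) = -0.337249
x=1.700000, u=-0.337249:
  k1 = f(1.700000, -0.337249) = -2.031247
  k2 = f(1.800000, -0.540374) = -2.392465
  u ← -0.337249 + 0.2·(-2.392465) = -0.815742
u(1.9) ≈ -0.8157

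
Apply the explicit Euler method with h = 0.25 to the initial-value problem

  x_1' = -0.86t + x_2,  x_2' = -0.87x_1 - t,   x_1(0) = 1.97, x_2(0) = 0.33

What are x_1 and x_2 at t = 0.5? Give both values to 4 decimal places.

Euler on (x_1,x_2): x_1_{n+1} = x_1_n + h·x_1', x_2_{n+1} = x_2_n + h·x_2'.
0.000000: (1.970000, 0.330000); f=(0.330000, -1.713900) → (2.052500, -0.098475)
0.250000: (2.052500, -0.098475); f=(-0.313475, -2.035675) → (1.974131, -0.607394)
(x_1(0.5), x_2(0.5)) ≈ (1.9741, -0.6074)

1.9741, -0.6074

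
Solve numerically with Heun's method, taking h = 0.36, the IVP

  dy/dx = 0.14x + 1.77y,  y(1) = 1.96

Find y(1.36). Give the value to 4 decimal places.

Heun: k1 = f(x_n, y_n); k2 = f(x_n + h, y_n + h·k1); y_{n+1} = y_n + (h/2)·(k1 + k2).
x=1.000000, y=1.960000:
  k1 = f(1.000000, 1.960000) = 3.609200
  k2 = f(1.360000, 3.259312) = 5.959382
  y ← 1.960000 + (0.36/2)·(3.609200 + 5.959382) = 3.682345
y(1.36) ≈ 3.6823

3.6823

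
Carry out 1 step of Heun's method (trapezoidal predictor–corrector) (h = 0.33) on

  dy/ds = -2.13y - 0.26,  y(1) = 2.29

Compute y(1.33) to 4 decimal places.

Heun: k1 = f(s_n, y_n); k2 = f(s_n + h, y_n + h·k1); y_{n+1} = y_n + (h/2)·(k1 + k2).
s=1.000000, y=2.290000:
  k1 = f(1.000000, 2.290000) = -5.137700
  k2 = f(1.330000, 0.594559) = -1.526411
  y ← 2.290000 + (0.33/2)·(-5.137700 + (-1.526411)) = 1.190422
y(1.33) ≈ 1.1904

1.1904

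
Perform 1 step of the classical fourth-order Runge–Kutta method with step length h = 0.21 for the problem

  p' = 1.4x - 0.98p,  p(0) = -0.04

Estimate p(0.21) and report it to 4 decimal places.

RK4: k1 = f(x_n, p_n); k2 = f(x_n + h/2, p_n + (h/2)·k1); k3 = f(x_n + h/2, p_n + (h/2)·k2); k4 = f(x_n + h, p_n + h·k3); p_{n+1} = p_n + (h/6)·(k1 + 2k2 + 2k3 + k4).
x=0.000000, p=-0.040000:
  k1 = f(0.000000, -0.040000) = 0.039200
  k2 = f(0.105000, -0.035884) = 0.182166
  k3 = f(0.105000, -0.020873) = 0.167455
  k4 = f(0.210000, -0.004834) = 0.298738
  p ← -0.040000 + (0.21/6)·(k1 + 2k2 + 2k3 + k4) = -0.003699
p(0.21) ≈ -0.0037

-0.0037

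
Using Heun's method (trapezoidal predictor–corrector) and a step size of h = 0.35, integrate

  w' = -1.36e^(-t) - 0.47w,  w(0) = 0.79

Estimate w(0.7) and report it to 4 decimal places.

-0.0001

Heun: k1 = f(t_n, w_n); k2 = f(t_n + h, w_n + h·k1); w_{n+1} = w_n + (h/2)·(k1 + k2).
t=0.000000, w=0.790000:
  k1 = f(0.000000, 0.790000) = -1.731300
  k2 = f(0.350000, 0.184045) = -1.044877
  w ← 0.790000 + (0.35/2)·(-1.731300 + (-1.044877)) = 0.304169
t=0.350000, w=0.304169:
  k1 = f(0.350000, 0.304169) = -1.101335
  k2 = f(0.700000, -0.081298) = -0.637146
  w ← 0.304169 + (0.35/2)·(-1.101335 + (-0.637146)) = -0.000065
w(0.7) ≈ -0.0001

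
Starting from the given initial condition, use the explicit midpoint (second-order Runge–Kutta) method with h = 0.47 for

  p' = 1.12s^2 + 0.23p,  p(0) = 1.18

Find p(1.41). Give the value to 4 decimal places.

Midpoint: k1 = f(s_n, p_n); k2 = f(s_n + h/2, p_n + (h/2)·k1); p_{n+1} = p_n + h·k2.
s=0.000000, p=1.180000:
  k1 = f(0.000000, 1.180000) = 0.271400
  k2 = f(0.235000, 1.243779) = 0.347921
  p ← 1.180000 + 0.47·0.347921 = 1.343523
s=0.470000, p=1.343523:
  k1 = f(0.470000, 1.343523) = 0.556418
  k2 = f(0.705000, 1.474281) = 0.895753
  p ← 1.343523 + 0.47·0.895753 = 1.764527
s=0.940000, p=1.764527:
  k1 = f(0.940000, 1.764527) = 1.395473
  k2 = f(1.175000, 2.092463) = 2.027566
  p ← 1.764527 + 0.47·2.027566 = 2.717483
p(1.41) ≈ 2.7175

2.7175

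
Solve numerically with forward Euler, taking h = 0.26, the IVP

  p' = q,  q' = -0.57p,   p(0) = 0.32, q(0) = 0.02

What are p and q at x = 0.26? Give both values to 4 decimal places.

0.3252, -0.0274

Euler on (p,q): p_{n+1} = p_n + h·p', q_{n+1} = q_n + h·q'.
0.000000: (0.320000, 0.020000); f=(0.020000, -0.182400) → (0.325200, -0.027424)
(p(0.26), q(0.26)) ≈ (0.3252, -0.0274)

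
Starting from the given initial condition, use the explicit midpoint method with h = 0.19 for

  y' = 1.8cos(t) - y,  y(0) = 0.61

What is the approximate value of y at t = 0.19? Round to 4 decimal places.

0.8131

Midpoint: k1 = f(t_n, y_n); k2 = f(t_n + h/2, y_n + (h/2)·k1); y_{n+1} = y_n + h·k2.
t=0.000000, y=0.610000:
  k1 = f(0.000000, 0.610000) = 1.190000
  k2 = f(0.095000, 0.723050) = 1.068834
  y ← 0.610000 + 0.19·1.068834 = 0.813078
y(0.19) ≈ 0.8131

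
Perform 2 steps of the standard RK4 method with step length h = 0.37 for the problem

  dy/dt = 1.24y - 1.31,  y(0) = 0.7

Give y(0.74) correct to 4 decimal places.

RK4: k1 = f(t_n, y_n); k2 = f(t_n + h/2, y_n + (h/2)·k1); k3 = f(t_n + h/2, y_n + (h/2)·k2); k4 = f(t_n + h, y_n + h·k3); y_{n+1} = y_n + (h/6)·(k1 + 2k2 + 2k3 + k4).
t=0.000000, y=0.700000:
  k1 = f(0.000000, 0.700000) = -0.442000
  k2 = f(0.185000, 0.618230) = -0.543395
  k3 = f(0.185000, 0.599472) = -0.566655
  k4 = f(0.370000, 0.490338) = -0.701981
  y ← 0.700000 + (0.37/6)·(k1 + 2k2 + 2k3 + k4) = 0.492548
t=0.370000, y=0.492548:
  k1 = f(0.370000, 0.492548) = -0.699240
  k2 = f(0.555000, 0.363189) = -0.859646
  k3 = f(0.555000, 0.333514) = -0.896443
  k4 = f(0.740000, 0.160865) = -1.110528
  y ← 0.492548 + (0.37/6)·(k1 + 2k2 + 2k3 + k4) = 0.164362
y(0.74) ≈ 0.1644

0.1644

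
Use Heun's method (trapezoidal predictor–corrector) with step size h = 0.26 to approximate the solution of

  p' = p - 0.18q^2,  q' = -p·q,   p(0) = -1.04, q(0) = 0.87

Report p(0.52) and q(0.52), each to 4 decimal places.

-1.9085, 1.7773

Heun on (p,q): k1 = f(t_n, state_n); k2 = f(t_n + h, state_n + h·k1); state_{n+1} = state_n + (h/2)·(k1 + k2).
0.000000: (-1.040000, 0.870000)
  k1 = (-1.176242, 0.904800)
  predictor → (-1.345823, 1.105248)
  k2 = (-1.565706, 1.487468)
  → (-1.396453, 1.180995)
0.260000: (-1.396453, 1.180995)
  k1 = (-1.647508, 1.649204)
  predictor → (-1.824805, 1.609788)
  k2 = (-2.291260, 2.937550)
  → (-1.908493, 1.777273)
(p(0.52), q(0.52)) ≈ (-1.9085, 1.7773)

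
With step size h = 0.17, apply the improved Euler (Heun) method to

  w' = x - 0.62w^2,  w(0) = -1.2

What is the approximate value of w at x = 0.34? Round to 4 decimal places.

Heun: k1 = f(x_n, w_n); k2 = f(x_n + h, w_n + h·k1); w_{n+1} = w_n + (h/2)·(k1 + k2).
x=0.000000, w=-1.200000:
  k1 = f(0.000000, -1.200000) = -0.892800
  k2 = f(0.170000, -1.351776) = -0.962925
  w ← -1.200000 + (0.17/2)·(-0.892800 + (-0.962925)) = -1.357737
x=0.170000, w=-1.357737:
  k1 = f(0.170000, -1.357737) = -0.972938
  k2 = f(0.340000, -1.523136) = -1.098365
  w ← -1.357737 + (0.17/2)·(-0.972938 + (-1.098365)) = -1.533797
w(0.34) ≈ -1.5338

-1.5338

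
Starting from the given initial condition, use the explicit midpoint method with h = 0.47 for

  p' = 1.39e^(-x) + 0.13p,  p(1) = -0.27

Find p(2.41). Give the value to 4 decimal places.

0.1069

Midpoint: k1 = f(x_n, p_n); k2 = f(x_n + h/2, p_n + (h/2)·k1); p_{n+1} = p_n + h·k2.
x=1.000000, p=-0.270000:
  k1 = f(1.000000, -0.270000) = 0.476252
  k2 = f(1.235000, -0.158081) = 0.383710
  p ← -0.270000 + 0.47·0.383710 = -0.089656
x=1.470000, p=-0.089656:
  k1 = f(1.470000, -0.089656) = 0.307941
  k2 = f(1.705000, -0.017290) = 0.250416
  p ← -0.089656 + 0.47·0.250416 = 0.028039
x=1.940000, p=0.028039:
  k1 = f(1.940000, 0.028039) = 0.203394
  k2 = f(2.175000, 0.075837) = 0.167774
  p ← 0.028039 + 0.47·0.167774 = 0.106893
p(2.41) ≈ 0.1069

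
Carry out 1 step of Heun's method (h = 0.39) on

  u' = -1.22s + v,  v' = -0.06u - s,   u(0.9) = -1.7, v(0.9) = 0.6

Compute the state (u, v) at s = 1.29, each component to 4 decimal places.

Heun on (u,v): k1 = f(s_n, state_n); k2 = f(s_n + h, state_n + h·k1); state_{n+1} = state_n + (h/2)·(k1 + k2).
0.900000: (-1.700000, 0.600000)
  k1 = (-0.498000, -0.798000)
  predictor → (-1.894220, 0.288780)
  k2 = (-1.285020, -1.176347)
  → (-2.047689, 0.215002)
(u(1.29), v(1.29)) ≈ (-2.0477, 0.2150)

-2.0477, 0.2150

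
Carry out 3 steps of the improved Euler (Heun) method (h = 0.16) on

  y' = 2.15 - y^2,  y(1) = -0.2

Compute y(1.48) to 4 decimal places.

0.7423

Heun: k1 = f(x_n, y_n); k2 = f(x_n + h, y_n + h·k1); y_{n+1} = y_n + (h/2)·(k1 + k2).
x=1.000000, y=-0.200000:
  k1 = f(1.000000, -0.200000) = 2.110000
  k2 = f(1.160000, 0.137600) = 2.131066
  y ← -0.200000 + (0.16/2)·(2.110000 + 2.131066) = 0.139285
x=1.160000, y=0.139285:
  k1 = f(1.160000, 0.139285) = 2.130600
  k2 = f(1.320000, 0.480181) = 1.919426
  y ← 0.139285 + (0.16/2)·(2.130600 + 1.919426) = 0.463287
x=1.320000, y=0.463287:
  k1 = f(1.320000, 0.463287) = 1.935365
  k2 = f(1.480000, 0.772946) = 1.552555
  y ← 0.463287 + (0.16/2)·(1.935365 + 1.552555) = 0.742321
y(1.48) ≈ 0.7423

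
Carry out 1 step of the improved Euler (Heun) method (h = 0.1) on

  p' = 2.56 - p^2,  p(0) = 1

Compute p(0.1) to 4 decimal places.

Heun: k1 = f(s_n, p_n); k2 = f(s_n + h, p_n + h·k1); p_{n+1} = p_n + (h/2)·(k1 + k2).
s=0.000000, p=1.000000:
  k1 = f(0.000000, 1.000000) = 1.560000
  k2 = f(0.100000, 1.156000) = 1.223664
  p ← 1.000000 + (0.1/2)·(1.560000 + 1.223664) = 1.139183
p(0.1) ≈ 1.1392

1.1392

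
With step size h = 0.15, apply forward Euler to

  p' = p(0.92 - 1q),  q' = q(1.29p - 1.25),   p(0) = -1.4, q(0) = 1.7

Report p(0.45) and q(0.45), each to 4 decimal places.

-1.3088, 0.3026

Euler on (p,q): p_{n+1} = p_n + h·p', q_{n+1} = q_n + h·q'.
0.000000: (-1.400000, 1.700000); f=(1.092000, -5.195200) → (-1.236200, 0.920720)
0.150000: (-1.236200, 0.920720); f=(0.000890, -2.619170) → (-1.236066, 0.527844)
0.300000: (-1.236066, 0.527844); f=(-0.484730, -1.501467) → (-1.308776, 0.302624)
(p(0.45), q(0.45)) ≈ (-1.3088, 0.3026)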